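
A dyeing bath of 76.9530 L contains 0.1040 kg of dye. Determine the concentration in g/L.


Formula: Conc = dye_mass(kg) / volume(L) * 1000
Substituting: Conc = 0.1040 / 76.9530 * 1000
Result: 1.3515 g/L


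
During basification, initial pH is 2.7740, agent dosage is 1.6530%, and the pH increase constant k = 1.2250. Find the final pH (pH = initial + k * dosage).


Formula: pH_final = pH_initial + k * base_pct
Substituting: pH_final = 2.7740 + 1.2250 * 1.6530
Result: 4.7989


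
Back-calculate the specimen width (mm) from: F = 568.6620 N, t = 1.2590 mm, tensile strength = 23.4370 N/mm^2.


Formula: w = F / (TS * t)
Substituting: w = 568.6620 / (23.4370 * 1.2590)
Result: 19.2720 mm


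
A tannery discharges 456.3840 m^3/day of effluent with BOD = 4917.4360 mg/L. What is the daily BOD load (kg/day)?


Formula: BOD_load = volume * conc / 1000
Substituting: BOD_load = 456.3840 * 4917.4360 / 1000
Result: 2244.2391 kg/day


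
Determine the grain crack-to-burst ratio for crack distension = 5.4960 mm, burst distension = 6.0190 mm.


Formula: Ratio = crack / burst
Substituting: Ratio = 5.4960 / 6.0190
Result: 0.9131


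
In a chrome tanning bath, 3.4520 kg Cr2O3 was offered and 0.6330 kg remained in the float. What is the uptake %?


Formula: Uptake = (offered - residual) / offered * 100
Substituting: Uptake = (3.4520 - 0.6330) / 3.4520 * 100
Result: 81.6628 %


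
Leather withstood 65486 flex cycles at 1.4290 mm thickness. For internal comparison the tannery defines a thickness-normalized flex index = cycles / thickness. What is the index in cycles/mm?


Formula: Index = cycles / thickness
Substituting: Index = 65486 / 1.4290
Result: 45826.4521 cycles/mm


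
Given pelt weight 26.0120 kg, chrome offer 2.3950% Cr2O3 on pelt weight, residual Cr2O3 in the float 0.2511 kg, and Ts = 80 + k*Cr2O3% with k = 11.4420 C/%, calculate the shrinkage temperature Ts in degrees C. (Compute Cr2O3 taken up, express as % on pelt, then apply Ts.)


Offered = pelt * offer_pct / 100 = 26.0120 * 2.3950 / 100 = 0.6230 kg
Uptake = offered - residual = 0.6230 - 0.2511 = 0.3719 kg
Cr2O3% on pelt = uptake / pelt * 100 = 0.3719 / 26.0120 * 100 = 1.4297 %
Ts = 80 + k * Cr2O3% = 80 + 11.4420 * 1.4297 = 96.3584 C


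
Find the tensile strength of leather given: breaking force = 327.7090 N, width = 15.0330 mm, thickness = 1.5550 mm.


Formula: TS = force / (width * thickness)
Substituting: TS = 327.7090 / (15.0330 * 1.5550)
Result: 14.0188 N/mm^2


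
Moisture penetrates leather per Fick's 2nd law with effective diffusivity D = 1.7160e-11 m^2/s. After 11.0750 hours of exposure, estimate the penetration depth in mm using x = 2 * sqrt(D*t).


t = 11.0750 hr * 3600 = 39870.0000 s
D * t = 1.7160e-11 * 39870.0000 = 6.8417e-07
x = 2 * sqrt(D*t) = 2 * sqrt(6.8417e-07) = 0.00165429 m = 1.6543 mm


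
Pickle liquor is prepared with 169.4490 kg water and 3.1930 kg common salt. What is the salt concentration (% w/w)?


Formula: Conc = salt / (water + salt) * 100
Substituting: Conc = 3.1930 / (169.4490 + 3.1930) * 100
Result: 1.8495 %


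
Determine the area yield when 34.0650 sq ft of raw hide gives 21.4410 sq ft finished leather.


Formula: Yield = finished / raw * 100
Substituting: Yield = 21.4410 / 34.0650 * 100
Result: 62.9414 %


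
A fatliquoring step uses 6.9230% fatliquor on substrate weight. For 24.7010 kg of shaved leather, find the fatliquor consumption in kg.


Formula: Fat = substrate * pct / 100
Substituting: Fat = 24.7010 * 6.9230 / 100
Result: 1.7101 kg


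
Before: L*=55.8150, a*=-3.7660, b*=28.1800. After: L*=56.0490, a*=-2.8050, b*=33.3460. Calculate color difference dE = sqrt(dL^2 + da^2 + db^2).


dL = 0.2340, da = 0.9610, db = 5.1660
dE = sqrt(0.2340^2 + 0.9610^2 + 5.1660^2) = 5.2598


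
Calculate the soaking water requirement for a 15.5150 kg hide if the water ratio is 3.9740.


Formula: Water = hide_weight * ratio
Substituting: Water = 15.5150 * 3.9740
Result: 61.6566 kg


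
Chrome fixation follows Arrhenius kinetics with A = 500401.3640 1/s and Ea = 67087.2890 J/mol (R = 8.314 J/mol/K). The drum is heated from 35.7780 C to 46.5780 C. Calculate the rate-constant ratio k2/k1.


T1 = 35.7780 + 273.15 = 308.9280 K; T2 = 46.5780 + 273.15 = 319.7280 K
k1 = A * exp(-Ea/(R*T1)) = 500401.3640 * exp(-67087.2890/(8.314*308.9280)) = 2.2675e-06 1/s
k2 = A * exp(-Ea/(R*T2)) = 500401.3640 * exp(-67087.2890/(8.314*319.7280)) = 5.4794e-06 1/s
k2/k1 = 5.4794e-06 / 2.2675e-06 = 2.4164


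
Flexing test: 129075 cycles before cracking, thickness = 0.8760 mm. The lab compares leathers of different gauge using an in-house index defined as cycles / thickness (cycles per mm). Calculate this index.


Formula: Index = cycles / thickness
Substituting: Index = 129075 / 0.8760
Result: 147345.8904 cycles/mm


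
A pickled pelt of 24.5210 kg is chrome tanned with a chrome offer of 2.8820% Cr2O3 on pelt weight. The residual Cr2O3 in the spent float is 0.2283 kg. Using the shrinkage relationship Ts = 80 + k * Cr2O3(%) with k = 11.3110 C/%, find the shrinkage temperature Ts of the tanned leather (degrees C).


Offered = pelt * offer_pct / 100 = 24.5210 * 2.8820 / 100 = 0.7067 kg
Uptake = offered - residual = 0.7067 - 0.2283 = 0.4784 kg
Cr2O3% on pelt = uptake / pelt * 100 = 0.4784 / 24.5210 * 100 = 1.9510 %
Ts = 80 + k * Cr2O3% = 80 + 11.3110 * 1.9510 = 102.0673 C


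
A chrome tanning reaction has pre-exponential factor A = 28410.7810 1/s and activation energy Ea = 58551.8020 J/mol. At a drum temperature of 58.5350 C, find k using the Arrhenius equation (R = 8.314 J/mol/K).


T_K = T_C + 273.15 = 58.5350 + 273.15 = 331.6850 K
exponent = -Ea / (R * T_K) = -58551.8020 / (8.314 * 331.6850) = -21.2327
k = A * exp(exponent) = 28410.7810 * exp(-21.2327) = 1.7071e-05 1/s


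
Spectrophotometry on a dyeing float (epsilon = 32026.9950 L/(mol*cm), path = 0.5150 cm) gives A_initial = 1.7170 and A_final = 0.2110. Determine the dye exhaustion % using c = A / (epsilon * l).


c_initial = A_i / (epsilon * l) = 1.7170 / (32026.9950 * 0.5150) = 1.0410e-04 mol/L
c_final = A_f / (epsilon * l) = 0.2110 / (32026.9950 * 0.5150) = 1.2793e-05 mol/L
Exhaustion = (c_initial - c_final) / c_initial * 100 = (1.0410e-04 - 1.2793e-05) / 1.0410e-04 * 100 = 87.7111 %


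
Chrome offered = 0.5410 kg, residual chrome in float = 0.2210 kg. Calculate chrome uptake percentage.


Formula: Uptake = (offered - residual) / offered * 100
Substituting: Uptake = (0.5410 - 0.2210) / 0.5410 * 100
Result: 59.1497 %


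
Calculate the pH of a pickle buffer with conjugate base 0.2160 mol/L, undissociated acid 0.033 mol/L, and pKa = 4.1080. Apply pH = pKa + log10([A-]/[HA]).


ratio = [A-] / [HA] = 0.2160 / 0.033 = 6.5455
log10(ratio) = 0.8159
pH = pKa + log10(ratio) = 4.1080 + 0.8159 = 4.9239


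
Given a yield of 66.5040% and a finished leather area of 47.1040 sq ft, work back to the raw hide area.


Formula: raw = finished * 100 / yield
Substituting: raw = 47.1040 * 100 / 66.5040
Result: 70.8288 sq ft


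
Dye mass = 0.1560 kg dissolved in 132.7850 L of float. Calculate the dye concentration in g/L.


Formula: Conc = dye_mass(kg) / volume(L) * 1000
Substituting: Conc = 0.1560 / 132.7850 * 1000
Result: 1.1748 g/L


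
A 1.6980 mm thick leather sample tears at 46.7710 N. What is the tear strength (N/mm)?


Formula: Tear strength = force / thickness
Substituting: Tear strength = 46.7710 / 1.6980
Result: 27.5448 N/mm


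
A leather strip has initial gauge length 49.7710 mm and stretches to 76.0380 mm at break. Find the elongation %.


Formula: Elongation = (Lf - L0) / L0 * 100
Substituting: Elongation = (76.0380 - 49.7710) / 49.7710 * 100
Result: 52.7757 %


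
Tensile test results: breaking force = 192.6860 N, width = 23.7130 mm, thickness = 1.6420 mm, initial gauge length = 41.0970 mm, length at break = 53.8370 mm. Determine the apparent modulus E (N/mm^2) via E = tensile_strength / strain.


TS = F / (w * t) = 192.6860 / (23.7130 * 1.6420) = 4.9487 N/mm^2
strain = (Lf - L0) / L0 = (53.8370 - 41.0970) / 41.0970 = 0.3100
E = TS / strain = 4.9487 / 0.3100 = 15.9636 N/mm^2


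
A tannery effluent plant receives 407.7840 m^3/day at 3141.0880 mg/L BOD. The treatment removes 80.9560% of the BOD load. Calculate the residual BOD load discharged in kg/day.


Load_in = volume * conc / 1000 = 407.7840 * 3141.0880 / 1000 = 1280.8854 kg/day
Removed = Load_in * eff / 100 = 1280.8854 * 80.9560 / 100 = 1036.9536 kg/day
Load_out = Load_in - Removed = 1280.8854 - 1036.9536 = 243.9318 kg/day


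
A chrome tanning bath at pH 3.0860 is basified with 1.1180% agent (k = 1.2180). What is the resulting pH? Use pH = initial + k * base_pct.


Formula: pH_final = pH_initial + k * base_pct
Substituting: pH_final = 3.0860 + 1.2180 * 1.1180
Result: 4.4477


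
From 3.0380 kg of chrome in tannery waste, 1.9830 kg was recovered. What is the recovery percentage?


Formula: Recovery = recovered / input * 100
Substituting: Recovery = 1.9830 / 3.0380 * 100
Result: 65.2732 %


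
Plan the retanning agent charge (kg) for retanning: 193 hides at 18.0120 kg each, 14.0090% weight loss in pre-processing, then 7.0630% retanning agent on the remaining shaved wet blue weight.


Total_raw = N * avg_wt = 193 * 18.0120 = 3476.3160 kg
Substrate = Total_raw * (1 - loss/100) = 3476.3160 * (1 - 14.0090/100) = 2989.3189 kg
Retan = Substrate * pct / 100 = 2989.3189 * 7.0630 / 100 = 211.1356 kg


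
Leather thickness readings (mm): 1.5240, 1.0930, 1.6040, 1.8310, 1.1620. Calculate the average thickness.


Formula: Average = sum / n
Substituting: Average = 7.2140 / 5
Result: 1.4428 mm


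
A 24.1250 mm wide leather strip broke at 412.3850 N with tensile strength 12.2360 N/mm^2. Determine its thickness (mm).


Formula: t = F / (TS * w)
Substituting: t = 412.3850 / (12.2360 * 24.1250)
Result: 1.3970 mm


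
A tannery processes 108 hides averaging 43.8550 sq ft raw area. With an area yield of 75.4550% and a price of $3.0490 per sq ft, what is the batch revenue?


Raw_total = N * avg_area = 108 * 43.8550 = 4736.3400 sq ft
Finished = Raw_total * yield / 100 = 4736.3400 * 75.4550 / 100 = 3573.8053 sq ft
Value = Finished * price = 3573.8053 * 3.0490 = 10896.5325 $


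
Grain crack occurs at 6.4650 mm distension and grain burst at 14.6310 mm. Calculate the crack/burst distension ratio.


Formula: Ratio = crack / burst
Substituting: Ratio = 6.4650 / 14.6310
Result: 0.4419


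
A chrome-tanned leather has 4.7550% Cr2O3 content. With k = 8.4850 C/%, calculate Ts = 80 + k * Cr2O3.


Formula: Ts = 80 + k * Cr2O3
Substituting: Ts = 80 + 8.4850 * 4.7550
Result: 120.3462 C


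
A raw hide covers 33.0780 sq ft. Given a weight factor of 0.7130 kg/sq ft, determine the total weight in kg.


Formula: Weight = area * weight_per_sqft
Substituting: Weight = 33.0780 * 0.7130
Result: 23.5846 kg


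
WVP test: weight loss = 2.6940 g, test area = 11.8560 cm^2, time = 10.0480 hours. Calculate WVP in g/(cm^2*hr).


Formula: WVP = loss / (area * time)
Substituting: WVP = 2.6940 / (11.8560 * 10.0480)
Result: 0.0226141 g/(cm^2*hr)


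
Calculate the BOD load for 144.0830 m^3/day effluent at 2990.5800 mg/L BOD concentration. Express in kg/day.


Formula: BOD_load = volume * conc / 1000
Substituting: BOD_load = 144.0830 * 2990.5800 / 1000
Result: 430.8917 kg/day


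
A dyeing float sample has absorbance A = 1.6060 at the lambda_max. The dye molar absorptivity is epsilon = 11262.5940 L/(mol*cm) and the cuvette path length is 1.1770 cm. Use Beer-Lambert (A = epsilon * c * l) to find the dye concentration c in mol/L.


Formula: c = A / (epsilon * l)
Substituting: c = 1.6060 / (11262.5940 * 1.1770)
Result: 1.2115e-04 mol/L


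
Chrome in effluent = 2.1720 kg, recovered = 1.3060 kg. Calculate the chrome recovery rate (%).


Formula: Recovery = recovered / input * 100
Substituting: Recovery = 1.3060 / 2.1720 * 100
Result: 60.1289 %


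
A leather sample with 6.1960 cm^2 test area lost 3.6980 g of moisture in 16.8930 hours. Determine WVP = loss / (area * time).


Formula: WVP = loss / (area * time)
Substituting: WVP = 3.6980 / (6.1960 * 16.8930)
Result: 0.0353304 g/(cm^2*hr)


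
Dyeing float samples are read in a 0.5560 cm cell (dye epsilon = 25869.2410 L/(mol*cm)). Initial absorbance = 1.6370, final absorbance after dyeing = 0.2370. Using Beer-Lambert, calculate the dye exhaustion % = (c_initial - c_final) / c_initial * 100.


c_initial = A_i / (epsilon * l) = 1.6370 / (25869.2410 * 0.5560) = 1.1381e-04 mol/L
c_final = A_f / (epsilon * l) = 0.2370 / (25869.2410 * 0.5560) = 1.6477e-05 mol/L
Exhaustion = (c_initial - c_final) / c_initial * 100 = (1.1381e-04 - 1.6477e-05) / 1.1381e-04 * 100 = 85.5223 %


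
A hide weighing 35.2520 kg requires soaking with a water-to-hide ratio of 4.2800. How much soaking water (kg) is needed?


Formula: Water = hide_weight * ratio
Substituting: Water = 35.2520 * 4.2800
Result: 150.8786 kg


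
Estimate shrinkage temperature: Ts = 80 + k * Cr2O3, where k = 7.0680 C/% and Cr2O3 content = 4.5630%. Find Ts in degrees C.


Formula: Ts = 80 + k * Cr2O3
Substituting: Ts = 80 + 7.0680 * 4.5630
Result: 112.2513 C


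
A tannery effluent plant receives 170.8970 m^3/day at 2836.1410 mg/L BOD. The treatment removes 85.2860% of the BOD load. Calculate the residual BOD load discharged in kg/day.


Load_in = volume * conc / 1000 = 170.8970 * 2836.1410 / 1000 = 484.6880 kg/day
Removed = Load_in * eff / 100 = 484.6880 * 85.2860 / 100 = 413.3710 kg/day
Load_out = Load_in - Removed = 484.6880 - 413.3710 = 71.3170 kg/day


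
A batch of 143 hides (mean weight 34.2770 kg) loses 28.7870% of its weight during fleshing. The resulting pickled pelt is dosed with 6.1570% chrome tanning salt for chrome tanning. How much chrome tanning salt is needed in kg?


Total_raw = N * avg_wt = 143 * 34.2770 = 4901.6110 kg
Substrate = Total_raw * (1 - loss/100) = 4901.6110 * (1 - 28.7870/100) = 3490.5842 kg
Chrome = Substrate * pct / 100 = 3490.5842 * 6.1570 / 100 = 214.9153 kg


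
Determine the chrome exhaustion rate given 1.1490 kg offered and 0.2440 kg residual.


Formula: Uptake = (offered - residual) / offered * 100
Substituting: Uptake = (1.1490 - 0.2440) / 1.1490 * 100
Result: 78.7641 %


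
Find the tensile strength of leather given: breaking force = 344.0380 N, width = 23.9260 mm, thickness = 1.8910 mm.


Formula: TS = force / (width * thickness)
Substituting: TS = 344.0380 / (23.9260 * 1.8910)
Result: 7.6040 N/mm^2


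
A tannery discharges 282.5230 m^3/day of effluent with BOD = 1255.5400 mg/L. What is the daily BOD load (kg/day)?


Formula: BOD_load = volume * conc / 1000
Substituting: BOD_load = 282.5230 * 1255.5400 / 1000
Result: 354.7189 kg/day


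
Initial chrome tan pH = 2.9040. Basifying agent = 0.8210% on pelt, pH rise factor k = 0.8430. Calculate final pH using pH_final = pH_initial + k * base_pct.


Formula: pH_final = pH_initial + k * base_pct
Substituting: pH_final = 2.9040 + 0.8430 * 0.8210
Result: 3.5961


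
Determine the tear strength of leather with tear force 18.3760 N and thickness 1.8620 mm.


Formula: Tear strength = force / thickness
Substituting: Tear strength = 18.3760 / 1.8620
Result: 9.8690 N/mm


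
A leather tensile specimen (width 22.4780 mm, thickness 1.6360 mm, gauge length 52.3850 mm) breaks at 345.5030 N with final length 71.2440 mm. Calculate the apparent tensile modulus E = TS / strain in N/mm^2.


TS = F / (w * t) = 345.5030 / (22.4780 * 1.6360) = 9.3953 N/mm^2
strain = (Lf - L0) / L0 = (71.2440 - 52.3850) / 52.3850 = 0.3600
E = TS / strain = 9.3953 / 0.3600 = 26.0975 N/mm^2


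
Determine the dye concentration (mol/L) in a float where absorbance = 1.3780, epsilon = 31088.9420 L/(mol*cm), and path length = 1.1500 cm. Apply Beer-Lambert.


Formula: c = A / (epsilon * l)
Substituting: c = 1.3780 / (31088.9420 * 1.1500)
Result: 3.8543e-05 mol/L


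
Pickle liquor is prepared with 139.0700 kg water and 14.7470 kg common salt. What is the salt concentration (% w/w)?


Formula: Conc = salt / (water + salt) * 100
Substituting: Conc = 14.7470 / (139.0700 + 14.7470) * 100
Result: 9.5874 %


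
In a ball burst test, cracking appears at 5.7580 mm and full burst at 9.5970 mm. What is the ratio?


Formula: Ratio = crack / burst
Substituting: Ratio = 5.7580 / 9.5970
Result: 0.6000


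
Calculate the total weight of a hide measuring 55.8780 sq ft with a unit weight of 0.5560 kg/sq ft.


Formula: Weight = area * weight_per_sqft
Substituting: Weight = 55.8780 * 0.5560
Result: 31.0682 kg


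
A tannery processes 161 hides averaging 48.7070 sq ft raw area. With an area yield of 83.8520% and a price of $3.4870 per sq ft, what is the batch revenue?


Raw_total = N * avg_area = 161 * 48.7070 = 7841.8270 sq ft
Finished = Raw_total * yield / 100 = 7841.8270 * 83.8520 / 100 = 6575.5288 sq ft
Value = Finished * price = 6575.5288 * 3.4870 = 22928.8688 $


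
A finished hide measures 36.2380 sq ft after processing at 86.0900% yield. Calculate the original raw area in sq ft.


Formula: raw = finished * 100 / yield
Substituting: raw = 36.2380 * 100 / 86.0900
Result: 42.0932 sq ft


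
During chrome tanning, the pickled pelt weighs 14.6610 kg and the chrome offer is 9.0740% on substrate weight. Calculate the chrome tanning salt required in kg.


Formula: Chrome = substrate * pct / 100
Substituting: Chrome = 14.6610 * 9.0740 / 100
Result: 1.3303 kg


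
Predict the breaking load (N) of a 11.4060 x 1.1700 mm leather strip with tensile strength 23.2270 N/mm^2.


Formula: F = TS * w * t
Substituting: F = 23.2270 * 11.4060 * 1.1700
Result: 309.9648 N


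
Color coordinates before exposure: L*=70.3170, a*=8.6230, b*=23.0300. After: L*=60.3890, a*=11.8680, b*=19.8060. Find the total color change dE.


dL = -9.9280, da = 3.2450, db = -3.2240
dE = sqrt((-9.9280)^2 + 3.2450^2 + (-3.2240)^2) = 10.9311


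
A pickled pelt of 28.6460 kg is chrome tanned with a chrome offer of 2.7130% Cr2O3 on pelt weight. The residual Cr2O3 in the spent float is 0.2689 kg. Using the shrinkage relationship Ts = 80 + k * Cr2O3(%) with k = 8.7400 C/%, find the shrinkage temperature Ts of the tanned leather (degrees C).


Offered = pelt * offer_pct / 100 = 28.6460 * 2.7130 / 100 = 0.7772 kg
Uptake = offered - residual = 0.7772 - 0.2689 = 0.5083 kg
Cr2O3% on pelt = uptake / pelt * 100 = 0.5083 / 28.6460 * 100 = 1.7743 %
Ts = 80 + k * Cr2O3% = 80 + 8.7400 * 1.7743 = 95.5074 C


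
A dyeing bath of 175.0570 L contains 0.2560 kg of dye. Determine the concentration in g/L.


Formula: Conc = dye_mass(kg) / volume(L) * 1000
Substituting: Conc = 0.2560 / 175.0570 * 1000
Result: 1.4624 g/L


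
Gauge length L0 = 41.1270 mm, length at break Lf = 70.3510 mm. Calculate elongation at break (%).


Formula: Elongation = (Lf - L0) / L0 * 100
Substituting: Elongation = (70.3510 - 41.1270) / 41.1270 * 100
Result: 71.0579 %


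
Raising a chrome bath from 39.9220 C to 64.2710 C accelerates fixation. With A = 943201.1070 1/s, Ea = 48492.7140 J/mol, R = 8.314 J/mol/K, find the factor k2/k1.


T1 = 39.9220 + 273.15 = 313.0720 K; T2 = 64.2710 + 273.15 = 337.4210 K
k1 = A * exp(-Ea/(R*T1)) = 943201.1070 * exp(-48492.7140/(8.314*313.0720)) = 0.00764757 1/s
k2 = A * exp(-Ea/(R*T2)) = 943201.1070 * exp(-48492.7140/(8.314*337.4210)) = 0.0293354 1/s
k2/k1 = 0.0293354 / 0.00764757 = 3.8359


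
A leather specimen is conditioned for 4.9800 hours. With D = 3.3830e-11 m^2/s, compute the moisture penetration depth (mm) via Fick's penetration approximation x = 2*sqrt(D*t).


t = 4.9800 hr * 3600 = 17928.0000 s
D * t = 3.3830e-11 * 17928.0000 = 6.0650e-07
x = 2 * sqrt(D*t) = 2 * sqrt(6.0650e-07) = 0.00155757 m = 1.5576 mm


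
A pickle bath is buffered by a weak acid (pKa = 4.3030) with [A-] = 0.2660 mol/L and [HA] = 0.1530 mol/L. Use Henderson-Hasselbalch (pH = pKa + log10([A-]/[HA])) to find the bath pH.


ratio = [A-] / [HA] = 0.2660 / 0.1530 = 1.7386
log10(ratio) = 0.2402
pH = pKa + log10(ratio) = 4.3030 + 0.2402 = 4.5432


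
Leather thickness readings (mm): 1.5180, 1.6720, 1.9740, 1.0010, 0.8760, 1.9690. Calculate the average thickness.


Formula: Average = sum / n
Substituting: Average = 9.0100 / 6
Result: 1.5017 mm


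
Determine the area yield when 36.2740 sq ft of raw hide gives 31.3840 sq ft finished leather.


Formula: Yield = finished / raw * 100
Substituting: Yield = 31.3840 / 36.2740 * 100
Result: 86.5193 %


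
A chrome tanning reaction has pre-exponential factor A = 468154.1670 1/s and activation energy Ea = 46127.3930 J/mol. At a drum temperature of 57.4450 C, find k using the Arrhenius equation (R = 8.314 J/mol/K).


T_K = T_C + 273.15 = 57.4450 + 273.15 = 330.5950 K
exponent = -Ea / (R * T_K) = -46127.3930 / (8.314 * 330.5950) = -16.7823
k = A * exp(exponent) = 468154.1670 * exp(-16.7823) = 0.024094 1/s


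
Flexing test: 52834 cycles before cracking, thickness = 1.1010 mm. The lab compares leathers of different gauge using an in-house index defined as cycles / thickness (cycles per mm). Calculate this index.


Formula: Index = cycles / thickness
Substituting: Index = 52834 / 1.1010
Result: 47987.2843 cycles/mm


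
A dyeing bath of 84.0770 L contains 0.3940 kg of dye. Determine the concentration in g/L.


Formula: Conc = dye_mass(kg) / volume(L) * 1000
Substituting: Conc = 0.3940 / 84.0770 * 1000
Result: 4.6862 g/L


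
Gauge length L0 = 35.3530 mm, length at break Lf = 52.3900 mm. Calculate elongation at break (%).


Formula: Elongation = (Lf - L0) / L0 * 100
Substituting: Elongation = (52.3900 - 35.3530) / 35.3530 * 100
Result: 48.1911 %


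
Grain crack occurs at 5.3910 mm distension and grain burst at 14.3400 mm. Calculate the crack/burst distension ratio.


Formula: Ratio = crack / burst
Substituting: Ratio = 5.3910 / 14.3400
Result: 0.3759


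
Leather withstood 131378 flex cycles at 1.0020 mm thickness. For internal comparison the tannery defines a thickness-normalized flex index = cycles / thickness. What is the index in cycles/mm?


Formula: Index = cycles / thickness
Substituting: Index = 131378 / 1.0020
Result: 131115.7685 cycles/mm


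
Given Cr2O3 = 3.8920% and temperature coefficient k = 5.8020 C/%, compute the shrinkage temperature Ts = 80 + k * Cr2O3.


Formula: Ts = 80 + k * Cr2O3
Substituting: Ts = 80 + 5.8020 * 3.8920
Result: 102.5814 C


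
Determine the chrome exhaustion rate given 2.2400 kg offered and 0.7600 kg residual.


Formula: Uptake = (offered - residual) / offered * 100
Substituting: Uptake = (2.2400 - 0.7600) / 2.2400 * 100
Result: 66.0714 %


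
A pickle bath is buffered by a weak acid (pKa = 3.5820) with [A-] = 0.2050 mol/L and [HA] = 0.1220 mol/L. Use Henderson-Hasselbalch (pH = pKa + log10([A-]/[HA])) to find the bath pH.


ratio = [A-] / [HA] = 0.2050 / 0.1220 = 1.6803
log10(ratio) = 0.2254
pH = pKa + log10(ratio) = 3.5820 + 0.2254 = 3.8074


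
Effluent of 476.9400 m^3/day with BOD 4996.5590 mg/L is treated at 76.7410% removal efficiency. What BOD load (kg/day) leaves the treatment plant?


Load_in = volume * conc / 1000 = 476.9400 * 4996.5590 / 1000 = 2383.0588 kg/day
Removed = Load_in * eff / 100 = 2383.0588 * 76.7410 / 100 = 1828.7832 kg/day
Load_out = Load_in - Removed = 2383.0588 - 1828.7832 = 554.2757 kg/day


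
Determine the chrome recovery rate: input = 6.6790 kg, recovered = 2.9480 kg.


Formula: Recovery = recovered / input * 100
Substituting: Recovery = 2.9480 / 6.6790 * 100
Result: 44.1383 %


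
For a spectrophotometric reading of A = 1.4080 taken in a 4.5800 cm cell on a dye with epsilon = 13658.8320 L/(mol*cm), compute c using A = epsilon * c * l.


Formula: c = A / (epsilon * l)
Substituting: c = 1.4080 / (13658.8320 * 4.5800)
Result: 2.2507e-05 mol/L


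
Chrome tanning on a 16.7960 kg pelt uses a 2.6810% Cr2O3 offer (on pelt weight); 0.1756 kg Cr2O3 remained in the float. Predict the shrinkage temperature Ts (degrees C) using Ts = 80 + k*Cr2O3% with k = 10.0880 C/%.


Offered = pelt * offer_pct / 100 = 16.7960 * 2.6810 / 100 = 0.4503 kg
Uptake = offered - residual = 0.4503 - 0.1756 = 0.2747 kg
Cr2O3% on pelt = uptake / pelt * 100 = 0.2747 / 16.7960 * 100 = 1.6355 %
Ts = 80 + k * Cr2O3% = 80 + 10.0880 * 1.6355 = 96.4991 C


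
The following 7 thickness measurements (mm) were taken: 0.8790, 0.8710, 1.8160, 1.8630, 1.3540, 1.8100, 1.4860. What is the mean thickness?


Formula: Average = sum / n
Substituting: Average = 10.0790 / 7
Result: 1.4399 mm


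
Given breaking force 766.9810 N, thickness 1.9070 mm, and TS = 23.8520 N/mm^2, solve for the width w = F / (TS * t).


Formula: w = F / (TS * t)
Substituting: w = 766.9810 / (23.8520 * 1.9070)
Result: 16.8620 mm


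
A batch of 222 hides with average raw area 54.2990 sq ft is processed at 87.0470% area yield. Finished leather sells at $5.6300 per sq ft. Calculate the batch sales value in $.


Raw_total = N * avg_area = 222 * 54.2990 = 12054.3780 sq ft
Finished = Raw_total * yield / 100 = 12054.3780 * 87.0470 / 100 = 10492.9744 sq ft
Value = Finished * price = 10492.9744 * 5.6300 = 59075.4460 $


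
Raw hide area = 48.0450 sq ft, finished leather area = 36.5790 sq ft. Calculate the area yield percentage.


Formula: Yield = finished / raw * 100
Substituting: Yield = 36.5790 / 48.0450 * 100
Result: 76.1349 %


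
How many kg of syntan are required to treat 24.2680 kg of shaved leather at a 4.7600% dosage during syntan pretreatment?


Formula: Syntan = substrate * pct / 100
Substituting: Syntan = 24.2680 * 4.7600 / 100
Result: 1.1552 kg


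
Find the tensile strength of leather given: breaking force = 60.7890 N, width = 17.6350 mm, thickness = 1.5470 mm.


Formula: TS = force / (width * thickness)
Substituting: TS = 60.7890 / (17.6350 * 1.5470)
Result: 2.2282 N/mm^2


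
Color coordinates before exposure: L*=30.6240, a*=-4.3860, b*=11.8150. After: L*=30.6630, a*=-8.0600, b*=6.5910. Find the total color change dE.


dL = 0.039, da = -3.6740, db = -5.2240
dE = sqrt(0.039^2 + (-3.6740)^2 + (-5.2240)^2) = 6.3867


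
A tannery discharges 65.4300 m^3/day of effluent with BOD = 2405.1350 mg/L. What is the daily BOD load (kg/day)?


Formula: BOD_load = volume * conc / 1000
Substituting: BOD_load = 65.4300 * 2405.1350 / 1000
Result: 157.3680 kg/day


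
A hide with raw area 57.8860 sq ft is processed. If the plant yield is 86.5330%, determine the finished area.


Formula: finished = raw * yield / 100
Substituting: finished = 57.8860 * 86.5330 / 100
Result: 50.0905 sq ft


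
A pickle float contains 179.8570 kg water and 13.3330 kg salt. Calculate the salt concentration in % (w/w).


Formula: Conc = salt / (water + salt) * 100
Substituting: Conc = 13.3330 / (179.8570 + 13.3330) * 100
Result: 6.9015 %


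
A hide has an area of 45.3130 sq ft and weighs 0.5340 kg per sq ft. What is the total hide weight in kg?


Formula: Weight = area * weight_per_sqft
Substituting: Weight = 45.3130 * 0.5340
Result: 24.1971 kg


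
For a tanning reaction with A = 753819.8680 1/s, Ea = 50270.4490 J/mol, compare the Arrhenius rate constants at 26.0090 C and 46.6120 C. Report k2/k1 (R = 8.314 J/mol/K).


T1 = 26.0090 + 273.15 = 299.1590 K; T2 = 46.6120 + 273.15 = 319.7620 K
k1 = A * exp(-Ea/(R*T1)) = 753819.8680 * exp(-50270.4490/(8.314*299.1590)) = 0.00125742 1/s
k2 = A * exp(-Ea/(R*T2)) = 753819.8680 * exp(-50270.4490/(8.314*319.7620)) = 0.00462439 1/s
k2/k1 = 0.00462439 / 0.00125742 = 3.6777


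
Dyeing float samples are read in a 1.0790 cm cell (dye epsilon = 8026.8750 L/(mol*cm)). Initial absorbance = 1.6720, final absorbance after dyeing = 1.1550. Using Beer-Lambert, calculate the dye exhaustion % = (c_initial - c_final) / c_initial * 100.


c_initial = A_i / (epsilon * l) = 1.6720 / (8026.8750 * 1.0790) = 1.9305e-04 mol/L
c_final = A_f / (epsilon * l) = 1.1550 / (8026.8750 * 1.0790) = 1.3336e-04 mol/L
Exhaustion = (c_initial - c_final) / c_initial * 100 = (1.9305e-04 - 1.3336e-04) / 1.9305e-04 * 100 = 30.9211 %


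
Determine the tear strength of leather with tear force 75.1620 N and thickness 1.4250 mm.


Formula: Tear strength = force / thickness
Substituting: Tear strength = 75.1620 / 1.4250
Result: 52.7453 N/mm


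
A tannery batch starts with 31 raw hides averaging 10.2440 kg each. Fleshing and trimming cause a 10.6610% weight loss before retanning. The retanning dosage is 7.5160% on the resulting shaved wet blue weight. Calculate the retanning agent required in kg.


Total_raw = N * avg_wt = 31 * 10.2440 = 317.5640 kg
Substrate = Total_raw * (1 - loss/100) = 317.5640 * (1 - 10.6610/100) = 283.7085 kg
Retan = Substrate * pct / 100 = 283.7085 * 7.5160 / 100 = 21.3235 kg


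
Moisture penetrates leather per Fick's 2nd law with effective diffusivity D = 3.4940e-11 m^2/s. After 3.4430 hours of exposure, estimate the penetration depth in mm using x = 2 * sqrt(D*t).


t = 3.4430 hr * 3600 = 12394.8000 s
D * t = 3.4940e-11 * 12394.8000 = 4.3307e-07
x = 2 * sqrt(D*t) = 2 * sqrt(4.3307e-07) = 0.00131617 m = 1.3162 mm


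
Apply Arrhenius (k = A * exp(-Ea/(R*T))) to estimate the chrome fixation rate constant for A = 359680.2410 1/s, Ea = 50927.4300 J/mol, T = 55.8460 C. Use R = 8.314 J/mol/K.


T_K = T_C + 273.15 = 55.8460 + 273.15 = 328.9960 K
exponent = -Ea / (R * T_K) = -50927.4300 / (8.314 * 328.9960) = -18.6188
k = A * exp(exponent) = 359680.2410 * exp(-18.6188) = 0.00295043 1/s


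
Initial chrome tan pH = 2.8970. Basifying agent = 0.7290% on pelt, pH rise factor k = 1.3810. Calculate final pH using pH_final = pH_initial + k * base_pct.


Formula: pH_final = pH_initial + k * base_pct
Substituting: pH_final = 2.8970 + 1.3810 * 0.7290
Result: 3.9037


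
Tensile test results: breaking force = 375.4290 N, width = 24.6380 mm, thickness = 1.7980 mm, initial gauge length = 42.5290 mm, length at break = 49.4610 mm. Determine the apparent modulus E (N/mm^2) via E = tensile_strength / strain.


TS = F / (w * t) = 375.4290 / (24.6380 * 1.7980) = 8.4749 N/mm^2
strain = (Lf - L0) / L0 = (49.4610 - 42.5290) / 42.5290 = 0.1630
E = TS / strain = 8.4749 / 0.1630 = 51.9947 N/mm^2


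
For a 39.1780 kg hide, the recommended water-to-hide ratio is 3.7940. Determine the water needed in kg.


Formula: Water = hide_weight * ratio
Substituting: Water = 39.1780 * 3.7940
Result: 148.6413 kg


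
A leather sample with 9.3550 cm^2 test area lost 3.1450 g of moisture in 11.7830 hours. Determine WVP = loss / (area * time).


Formula: WVP = loss / (area * time)
Substituting: WVP = 3.1450 / (9.3550 * 11.7830)
Result: 0.0285313 g/(cm^2*hr)


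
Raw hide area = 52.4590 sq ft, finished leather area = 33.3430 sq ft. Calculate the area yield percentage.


Formula: Yield = finished / raw * 100
Substituting: Yield = 33.3430 / 52.4590 * 100
Result: 63.5601 %


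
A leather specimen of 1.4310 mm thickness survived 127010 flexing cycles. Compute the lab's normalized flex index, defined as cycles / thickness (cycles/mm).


Formula: Index = cycles / thickness
Substituting: Index = 127010 / 1.4310
Result: 88756.1146 cycles/mm


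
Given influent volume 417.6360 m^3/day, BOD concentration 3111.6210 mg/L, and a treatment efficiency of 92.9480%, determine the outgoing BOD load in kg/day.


Load_in = volume * conc / 1000 = 417.6360 * 3111.6210 / 1000 = 1299.5249 kg/day
Removed = Load_in * eff / 100 = 1299.5249 * 92.9480 / 100 = 1207.8824 kg/day
Load_out = Load_in - Removed = 1299.5249 - 1207.8824 = 91.6425 kg/day


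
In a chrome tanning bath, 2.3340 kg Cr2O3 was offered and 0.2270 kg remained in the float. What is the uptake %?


Formula: Uptake = (offered - residual) / offered * 100
Substituting: Uptake = (2.3340 - 0.2270) / 2.3340 * 100
Result: 90.2742 %


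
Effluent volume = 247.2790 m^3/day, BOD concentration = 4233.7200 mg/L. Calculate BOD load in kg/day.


Formula: BOD_load = volume * conc / 1000
Substituting: BOD_load = 247.2790 * 4233.7200 / 1000
Result: 1046.9100 kg/day


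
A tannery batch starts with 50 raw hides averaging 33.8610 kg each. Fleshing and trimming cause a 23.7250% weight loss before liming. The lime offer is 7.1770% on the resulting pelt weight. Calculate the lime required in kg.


Total_raw = N * avg_wt = 50 * 33.8610 = 1693.0500 kg
Substrate = Total_raw * (1 - loss/100) = 1693.0500 * (1 - 23.7250/100) = 1291.3739 kg
Lime = Substrate * pct / 100 = 1291.3739 * 7.1770 / 100 = 92.6819 kg


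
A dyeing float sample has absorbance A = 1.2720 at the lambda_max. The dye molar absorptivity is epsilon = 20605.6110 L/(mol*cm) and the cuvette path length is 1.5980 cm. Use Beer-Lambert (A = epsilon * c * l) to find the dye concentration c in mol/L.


Formula: c = A / (epsilon * l)
Substituting: c = 1.2720 / (20605.6110 * 1.5980)
Result: 3.8630e-05 mol/L


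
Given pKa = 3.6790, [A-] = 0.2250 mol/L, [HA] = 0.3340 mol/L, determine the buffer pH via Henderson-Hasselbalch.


ratio = [A-] / [HA] = 0.2250 / 0.3340 = 0.6737
log10(ratio) = -0.1716
pH = pKa + log10(ratio) = 3.6790 - 0.1716 = 3.5074


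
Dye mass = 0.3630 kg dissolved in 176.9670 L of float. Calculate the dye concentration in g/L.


Formula: Conc = dye_mass(kg) / volume(L) * 1000
Substituting: Conc = 0.3630 / 176.9670 * 1000
Result: 2.0512 g/L


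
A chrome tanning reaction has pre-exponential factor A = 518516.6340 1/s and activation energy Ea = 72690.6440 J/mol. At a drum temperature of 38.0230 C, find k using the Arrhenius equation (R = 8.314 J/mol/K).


T_K = T_C + 273.15 = 38.0230 + 273.15 = 311.1730 K
exponent = -Ea / (R * T_K) = -72690.6440 / (8.314 * 311.1730) = -28.0974
k = A * exp(exponent) = 518516.6340 * exp(-28.0974) = 3.2524e-07 1/s


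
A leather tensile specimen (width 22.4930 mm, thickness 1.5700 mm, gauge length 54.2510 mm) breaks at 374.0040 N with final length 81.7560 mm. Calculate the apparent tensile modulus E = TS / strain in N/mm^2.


TS = F / (w * t) = 374.0040 / (22.4930 * 1.5700) = 10.5908 N/mm^2
strain = (Lf - L0) / L0 = (81.7560 - 54.2510) / 54.2510 = 0.5070
E = TS / strain = 10.5908 / 0.5070 = 20.8894 N/mm^2


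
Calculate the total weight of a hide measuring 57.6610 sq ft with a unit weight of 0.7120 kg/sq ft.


Formula: Weight = area * weight_per_sqft
Substituting: Weight = 57.6610 * 0.7120
Result: 41.0546 kg


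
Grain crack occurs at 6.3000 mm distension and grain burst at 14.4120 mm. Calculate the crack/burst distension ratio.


Formula: Ratio = crack / burst
Substituting: Ratio = 6.3000 / 14.4120
Result: 0.4371


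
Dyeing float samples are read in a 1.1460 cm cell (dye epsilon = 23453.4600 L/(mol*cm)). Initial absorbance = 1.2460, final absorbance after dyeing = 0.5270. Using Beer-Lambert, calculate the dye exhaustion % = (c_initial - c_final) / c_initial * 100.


c_initial = A_i / (epsilon * l) = 1.2460 / (23453.4600 * 1.1460) = 4.6358e-05 mol/L
c_final = A_f / (epsilon * l) = 0.5270 / (23453.4600 * 1.1460) = 1.9607e-05 mol/L
Exhaustion = (c_initial - c_final) / c_initial * 100 = (4.6358e-05 - 1.9607e-05) / 4.6358e-05 * 100 = 57.7047 %


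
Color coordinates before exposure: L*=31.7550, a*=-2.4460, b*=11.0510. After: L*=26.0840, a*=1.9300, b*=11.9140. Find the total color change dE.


dL = -5.6710, da = 4.3760, db = 0.8630
dE = sqrt((-5.6710)^2 + 4.3760^2 + 0.8630^2) = 7.2149


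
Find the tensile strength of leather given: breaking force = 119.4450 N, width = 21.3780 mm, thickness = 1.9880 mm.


Formula: TS = force / (width * thickness)
Substituting: TS = 119.4450 / (21.3780 * 1.9880)
Result: 2.8105 N/mm^2


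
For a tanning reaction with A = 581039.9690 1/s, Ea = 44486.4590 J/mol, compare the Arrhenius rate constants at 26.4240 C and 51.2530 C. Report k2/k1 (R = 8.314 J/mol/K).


T1 = 26.4240 + 273.15 = 299.5740 K; T2 = 51.2530 + 273.15 = 324.4030 K
k1 = A * exp(-Ea/(R*T1)) = 581039.9690 * exp(-44486.4590/(8.314*299.5740)) = 0.0101655 1/s
k2 = A * exp(-Ea/(R*T2)) = 581039.9690 * exp(-44486.4590/(8.314*324.4030)) = 0.0398876 1/s
k2/k1 = 0.0398876 / 0.0101655 = 3.9238


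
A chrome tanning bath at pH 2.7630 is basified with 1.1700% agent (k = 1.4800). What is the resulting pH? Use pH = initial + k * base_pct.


Formula: pH_final = pH_initial + k * base_pct
Substituting: pH_final = 2.7630 + 1.4800 * 1.1700
Result: 4.4946


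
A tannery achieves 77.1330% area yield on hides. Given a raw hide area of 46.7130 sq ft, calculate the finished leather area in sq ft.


Formula: finished = raw * yield / 100
Substituting: finished = 46.7130 * 77.1330 / 100
Result: 36.0311 sq ft


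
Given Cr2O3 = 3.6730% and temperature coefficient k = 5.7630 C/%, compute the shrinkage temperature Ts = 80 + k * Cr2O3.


Formula: Ts = 80 + k * Cr2O3
Substituting: Ts = 80 + 5.7630 * 3.6730
Result: 101.1675 C


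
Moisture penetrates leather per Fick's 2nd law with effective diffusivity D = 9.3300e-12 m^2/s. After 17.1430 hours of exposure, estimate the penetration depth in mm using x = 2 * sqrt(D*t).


t = 17.1430 hr * 3600 = 61714.8000 s
D * t = 9.3300e-12 * 61714.8000 = 5.7580e-07
x = 2 * sqrt(D*t) = 2 * sqrt(5.7580e-07) = 0.00151763 m = 1.5176 mm


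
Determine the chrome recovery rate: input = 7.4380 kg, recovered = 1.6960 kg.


Formula: Recovery = recovered / input * 100
Substituting: Recovery = 1.6960 / 7.4380 * 100
Result: 22.8018 %


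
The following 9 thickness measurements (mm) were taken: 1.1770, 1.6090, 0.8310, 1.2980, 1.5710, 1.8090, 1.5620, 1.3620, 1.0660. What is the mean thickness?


Formula: Average = sum / n
Substituting: Average = 12.2850 / 9
Result: 1.3650 mm


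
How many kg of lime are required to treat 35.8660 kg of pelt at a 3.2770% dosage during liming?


Formula: Lime = substrate * pct / 100
Substituting: Lime = 35.8660 * 3.2770 / 100
Result: 1.1753 kg


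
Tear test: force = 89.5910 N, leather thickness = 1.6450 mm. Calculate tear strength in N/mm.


Formula: Tear strength = force / thickness
Substituting: Tear strength = 89.5910 / 1.6450
Result: 54.4626 N/mm


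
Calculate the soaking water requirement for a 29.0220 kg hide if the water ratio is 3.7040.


Formula: Water = hide_weight * ratio
Substituting: Water = 29.0220 * 3.7040
Result: 107.4975 kg


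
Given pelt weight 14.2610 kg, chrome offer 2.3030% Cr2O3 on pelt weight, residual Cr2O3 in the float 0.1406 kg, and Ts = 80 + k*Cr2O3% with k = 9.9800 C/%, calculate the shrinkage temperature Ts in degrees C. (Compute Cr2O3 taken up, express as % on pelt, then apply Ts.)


Offered = pelt * offer_pct / 100 = 14.2610 * 2.3030 / 100 = 0.3284 kg
Uptake = offered - residual = 0.3284 - 0.1406 = 0.1878 kg
Cr2O3% on pelt = uptake / pelt * 100 = 0.1878 / 14.2610 * 100 = 1.3171 %
Ts = 80 + k * Cr2O3% = 80 + 9.9800 * 1.3171 = 93.1446 C


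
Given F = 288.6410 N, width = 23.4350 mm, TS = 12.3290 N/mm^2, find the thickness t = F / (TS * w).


Formula: t = F / (TS * w)
Substituting: t = 288.6410 / (12.3290 * 23.4350)
Result: 0.9990 mm


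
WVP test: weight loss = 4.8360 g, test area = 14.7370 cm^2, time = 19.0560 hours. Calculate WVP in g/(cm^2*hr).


Formula: WVP = loss / (area * time)
Substituting: WVP = 4.8360 / (14.7370 * 19.0560)
Result: 0.0172205 g/(cm^2*hr)


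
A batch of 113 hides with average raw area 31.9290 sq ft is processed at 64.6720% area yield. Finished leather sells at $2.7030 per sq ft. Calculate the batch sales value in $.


Raw_total = N * avg_area = 113 * 31.9290 = 3607.9770 sq ft
Finished = Raw_total * yield / 100 = 3607.9770 * 64.6720 / 100 = 2333.3509 sq ft
Value = Finished * price = 2333.3509 * 2.7030 = 6307.0474 $


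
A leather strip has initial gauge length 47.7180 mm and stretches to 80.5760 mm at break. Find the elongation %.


Formula: Elongation = (Lf - L0) / L0 * 100
Substituting: Elongation = (80.5760 - 47.7180) / 47.7180 * 100
Result: 68.8587 %


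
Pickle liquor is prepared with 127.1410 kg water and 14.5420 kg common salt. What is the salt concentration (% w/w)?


Formula: Conc = salt / (water + salt) * 100
Substituting: Conc = 14.5420 / (127.1410 + 14.5420) * 100
Result: 10.2638 %
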